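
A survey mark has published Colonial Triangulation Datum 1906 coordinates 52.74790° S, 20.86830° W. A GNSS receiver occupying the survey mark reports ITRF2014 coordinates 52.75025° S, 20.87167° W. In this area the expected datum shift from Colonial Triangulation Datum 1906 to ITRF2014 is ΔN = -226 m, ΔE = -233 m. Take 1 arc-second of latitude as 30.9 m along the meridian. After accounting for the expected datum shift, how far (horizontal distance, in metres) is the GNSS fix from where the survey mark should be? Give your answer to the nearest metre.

36 m

Observed coordinate differences: Δφ = -0.00235°, Δλ = -0.00337°.
Converting to metres (1° lat = 111240 m, cos φ = 0.605323): observed ΔN = -261.4 m, observed ΔE = -226.9 m.
Subtracting the expected shift leaves a residual of -261.4 − (-226) = -35.4 m north and -226.9 − (-233) = 6.1 m east.
Residual distance = √((-35.4)² + 6.1²) = 35.9 m.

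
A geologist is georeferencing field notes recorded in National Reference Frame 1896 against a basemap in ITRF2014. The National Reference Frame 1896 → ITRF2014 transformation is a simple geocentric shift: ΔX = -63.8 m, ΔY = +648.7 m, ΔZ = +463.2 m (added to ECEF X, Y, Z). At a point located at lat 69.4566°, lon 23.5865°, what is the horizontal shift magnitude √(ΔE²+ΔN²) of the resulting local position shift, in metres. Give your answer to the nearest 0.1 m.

620.6 m

At φ = 69.4566°, λ = 23.5865°: sin φ = 0.936407, cos φ = 0.350917, sin λ = 0.400133, cos λ = 0.916457.
ΔE = −sin λ·ΔX + cos λ·ΔY = −(0.400133)·(-63.8) + (0.916457)·(648.7) = 620.03 m.
ΔN = −sin φ cos λ·ΔX − sin φ sin λ·ΔY + cos φ·ΔZ = −(0.936407)(0.916457)(-63.8) − (0.936407)(0.400133)(648.7) + (0.350917)(463.2) = -25.76 m.
Horizontal magnitude = √(ΔE² + ΔN²) = √(620.03² + (-25.76)²) = 620.57 m.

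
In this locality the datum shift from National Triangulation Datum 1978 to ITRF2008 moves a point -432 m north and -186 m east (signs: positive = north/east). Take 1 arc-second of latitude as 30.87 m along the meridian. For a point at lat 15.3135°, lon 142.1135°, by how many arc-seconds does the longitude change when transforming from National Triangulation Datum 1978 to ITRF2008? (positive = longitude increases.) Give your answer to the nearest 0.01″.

At latitude 15.3135°, cos φ = 0.964495.
1″ of longitude at this latitude = 30.87 × cos φ = 29.7740 m, so Δλ = -186.0 / 29.7740 = -6.247″.

Δλ = -6.25″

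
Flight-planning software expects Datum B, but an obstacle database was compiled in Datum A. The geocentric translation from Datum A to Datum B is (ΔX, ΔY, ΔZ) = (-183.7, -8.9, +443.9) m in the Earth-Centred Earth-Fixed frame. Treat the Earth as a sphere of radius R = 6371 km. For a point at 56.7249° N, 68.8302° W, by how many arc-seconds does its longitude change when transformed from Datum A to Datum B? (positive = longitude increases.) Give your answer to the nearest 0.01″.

Δλ = -10.30″

sin φ = 0.836046, cos φ = 0.548660, sin λ = -0.932514, cos λ = 0.361133.
East component: ΔE = −sin λ·ΔX + cos λ·ΔY = −(-0.932514)(-183.7) + (0.361133)(-8.9) = -174.52 m.
1° of latitude spans πR/180 = 111195 m; at latitude φ, 1° of longitude spans that × cos φ = 61008.2 m, so Δλ = -174.52 / 61008.2 × 3600 = -10.298″.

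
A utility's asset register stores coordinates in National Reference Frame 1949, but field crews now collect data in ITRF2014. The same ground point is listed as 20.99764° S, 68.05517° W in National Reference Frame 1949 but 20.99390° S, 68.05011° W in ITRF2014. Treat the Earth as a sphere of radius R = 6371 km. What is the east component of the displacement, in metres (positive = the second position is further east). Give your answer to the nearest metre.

Δφ = -20.99390° − -20.99764° = +0.00374°; Δλ = -68.05011° − -68.05517° = +0.00506°.
1° along a meridian = πR/180 = 111195 m.
ΔN = Δφ × 111195 = 415.9 m; ΔE = Δλ × 111195 × cos(-20.99764°) = +0.00506 × 111195 × 0.933595 = 525.3 m.

ΔE = 525 m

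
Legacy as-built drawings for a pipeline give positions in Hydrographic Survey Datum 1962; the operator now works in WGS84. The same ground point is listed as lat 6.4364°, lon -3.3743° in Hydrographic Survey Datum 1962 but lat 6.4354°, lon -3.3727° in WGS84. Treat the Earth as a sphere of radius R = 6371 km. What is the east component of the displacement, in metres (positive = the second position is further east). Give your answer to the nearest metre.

Δφ = 6.4354° − 6.4364° = -0.0010°; Δλ = -3.3727° − -3.3743° = +0.0016°.
1° along a meridian = πR/180 = 111195 m.
ΔN = Δφ × 111195 = -111.2 m; ΔE = Δλ × 111195 × cos(6.4364°) = +0.0016 × 111195 × 0.993697 = 176.8 m.

ΔE = 177 m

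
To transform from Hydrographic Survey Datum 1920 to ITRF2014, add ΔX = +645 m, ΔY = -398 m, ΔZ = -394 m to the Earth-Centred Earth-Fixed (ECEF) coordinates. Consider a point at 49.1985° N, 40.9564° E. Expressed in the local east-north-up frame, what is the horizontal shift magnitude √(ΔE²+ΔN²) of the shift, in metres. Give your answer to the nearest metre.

841 m

The local east axis at (φ, λ) is (−sin λ, cos λ, 0), so ΔE = −sin(40.9564°)·645 + cos(40.9564°)·(-398) = -723.36 m.
The local north axis is (−sin φ cos λ, −sin φ sin λ, cos φ), giving ΔN = -368.731 + 197.483 − 257.456 = -428.70 m.
Horizontal magnitude = √(ΔE² + ΔN²) = √((-723.36)² + (-428.70)²) = 840.86 m.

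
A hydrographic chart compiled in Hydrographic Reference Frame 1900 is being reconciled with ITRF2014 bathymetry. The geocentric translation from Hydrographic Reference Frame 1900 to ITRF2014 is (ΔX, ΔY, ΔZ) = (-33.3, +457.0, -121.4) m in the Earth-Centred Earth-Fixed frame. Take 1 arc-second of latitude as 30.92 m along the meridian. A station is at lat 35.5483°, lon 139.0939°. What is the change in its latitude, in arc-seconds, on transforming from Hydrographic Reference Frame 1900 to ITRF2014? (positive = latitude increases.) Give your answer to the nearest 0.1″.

sin φ = 0.581389, cos φ = 0.813626, sin λ = 0.654821, cos λ = -0.755784.
North component: ΔN = −sin φ cos λ·ΔX − sin φ sin λ·ΔY + cos φ·ΔZ = −(0.581389)(-0.755784)(-33.3) − (0.581389)(0.654821)(457.0) + (0.813626)(-121.4) = -287.39 m.
1° of latitude spans 3600 × 30.92 = 111312 m, so Δφ = -287.39 / 111312 × 3600 = -9.295″.

Δφ = -9.3″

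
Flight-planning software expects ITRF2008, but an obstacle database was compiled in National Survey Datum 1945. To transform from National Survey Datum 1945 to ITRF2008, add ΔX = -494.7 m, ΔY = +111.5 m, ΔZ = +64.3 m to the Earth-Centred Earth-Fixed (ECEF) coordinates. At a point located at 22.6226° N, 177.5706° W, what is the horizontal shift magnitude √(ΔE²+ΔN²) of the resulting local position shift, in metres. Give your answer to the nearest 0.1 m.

The local east axis at (φ, λ) is (−sin λ, cos λ, 0), so ΔE = −sin(-177.5706°)·(-494.7) + cos(-177.5706°)·111.5 = -132.37 m.
The local north axis is (−sin φ cos λ, −sin φ sin λ, cos φ), giving ΔN = -190.120 + 1.818 + 59.353 = -128.95 m.
Horizontal magnitude = √(ΔE² + ΔN²) = √((-132.37)² + (-128.95)²) = 184.80 m.

184.8 m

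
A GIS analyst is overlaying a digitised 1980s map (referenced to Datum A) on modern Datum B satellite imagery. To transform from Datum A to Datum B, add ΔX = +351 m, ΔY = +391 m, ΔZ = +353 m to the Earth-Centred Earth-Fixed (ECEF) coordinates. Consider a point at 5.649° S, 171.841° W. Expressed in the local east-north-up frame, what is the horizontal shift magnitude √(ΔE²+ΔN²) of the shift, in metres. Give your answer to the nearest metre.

At φ = -5.649°, λ = -171.841°: sin φ = -0.098434, cos φ = 0.995144, sin λ = -0.141921, cos λ = -0.989878.
ΔE = −sin λ·ΔX + cos λ·ΔY = −(-0.141921)·(351) + (-0.989878)·(391) = -337.23 m.
ΔN = −sin φ cos λ·ΔX − sin φ sin λ·ΔY + cos φ·ΔZ = −(-0.098434)(-0.989878)(351) − (-0.098434)(-0.141921)(391) + (0.995144)(353) = 311.62 m.
Horizontal magnitude = √(ΔE² + ΔN²) = √((-337.23)² + 311.62²) = 459.16 m.

459 m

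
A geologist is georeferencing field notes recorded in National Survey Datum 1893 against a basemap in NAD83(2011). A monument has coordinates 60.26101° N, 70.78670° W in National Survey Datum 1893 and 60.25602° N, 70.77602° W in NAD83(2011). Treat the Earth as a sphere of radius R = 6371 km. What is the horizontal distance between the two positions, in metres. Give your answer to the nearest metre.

Δφ = 60.25602° − 60.26101° = -0.00499°; Δλ = -70.77602° − -70.78670° = +0.01068°.
1° along a meridian = πR/180 = 111195 m.
ΔN = Δφ × 111195 = -554.9 m; ΔE = Δλ × 111195 × cos(60.26101°) = +0.01068 × 111195 × 0.496050 = 589.1 m.
Distance = √(ΔE² + ΔN²) = √(589.1² + (-554.9)²) = 809.3 m.

809 m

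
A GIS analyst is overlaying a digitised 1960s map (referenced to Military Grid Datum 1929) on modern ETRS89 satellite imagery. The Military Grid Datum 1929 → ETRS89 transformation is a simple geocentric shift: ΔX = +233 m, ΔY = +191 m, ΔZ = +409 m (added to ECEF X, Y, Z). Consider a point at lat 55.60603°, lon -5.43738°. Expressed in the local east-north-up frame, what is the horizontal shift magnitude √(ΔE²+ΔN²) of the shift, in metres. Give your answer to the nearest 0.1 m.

219.1 m

The local east axis at (φ, λ) is (−sin λ, cos λ, 0), so ΔE = −sin(-5.43738°)·233 + cos(-5.43738°)·191 = 212.22 m.
The local north axis is (−sin φ cos λ, −sin φ sin λ, cos φ), giving ΔN = -191.400 + 14.935 + 231.036 = 54.57 m.
Horizontal magnitude = √(ΔE² + ΔN²) = √(212.22² + 54.57²) = 219.12 m.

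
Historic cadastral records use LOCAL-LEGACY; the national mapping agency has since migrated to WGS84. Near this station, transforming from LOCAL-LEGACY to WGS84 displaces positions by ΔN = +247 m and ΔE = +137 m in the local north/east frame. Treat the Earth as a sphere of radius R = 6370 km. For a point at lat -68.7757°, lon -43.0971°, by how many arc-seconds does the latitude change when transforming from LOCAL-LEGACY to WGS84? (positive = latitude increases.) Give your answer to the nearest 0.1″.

Δφ = 8.0″

On a sphere of radius R, 1 rad of latitude = R, so Δφ = ΔN / R = 247.0 / 6370000 = 3.8776e-05 rad = 7.998″.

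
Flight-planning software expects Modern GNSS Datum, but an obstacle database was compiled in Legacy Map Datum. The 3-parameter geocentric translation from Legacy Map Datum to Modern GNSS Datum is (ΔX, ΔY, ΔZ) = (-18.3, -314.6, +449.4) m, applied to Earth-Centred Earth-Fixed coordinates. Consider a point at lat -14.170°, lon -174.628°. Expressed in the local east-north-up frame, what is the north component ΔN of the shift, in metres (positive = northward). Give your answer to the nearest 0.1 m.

ΔN = 447.4 m

The local north axis is (−sin φ cos λ, −sin φ sin λ, cos φ), giving ΔN = 4.460 + 7.210 + 435.726 = 447.40 m.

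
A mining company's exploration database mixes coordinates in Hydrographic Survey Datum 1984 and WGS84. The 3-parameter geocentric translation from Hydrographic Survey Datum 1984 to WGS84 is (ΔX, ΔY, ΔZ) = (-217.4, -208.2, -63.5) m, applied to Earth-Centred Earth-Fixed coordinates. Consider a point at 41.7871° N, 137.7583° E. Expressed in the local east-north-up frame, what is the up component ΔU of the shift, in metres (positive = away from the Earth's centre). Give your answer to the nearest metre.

The local up (radial) axis is (cos φ cos λ, cos φ sin λ, sin φ), giving ΔU = 120.004 − 104.361 − 42.314 = -26.67 m.

ΔU = -27 m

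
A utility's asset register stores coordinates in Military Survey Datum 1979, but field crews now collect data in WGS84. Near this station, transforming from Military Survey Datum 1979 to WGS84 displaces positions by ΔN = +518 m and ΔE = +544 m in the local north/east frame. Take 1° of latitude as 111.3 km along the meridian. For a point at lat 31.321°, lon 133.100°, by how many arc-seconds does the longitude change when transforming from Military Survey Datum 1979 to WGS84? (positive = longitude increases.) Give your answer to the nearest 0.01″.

Δλ = 20.60″

At latitude 31.321°, cos φ = 0.854268.
1° of longitude at this latitude = 111.3 × cos φ = 95.08 km, so Δλ = 544.0 / 95080.1 = 0.0057215° = 20.597″.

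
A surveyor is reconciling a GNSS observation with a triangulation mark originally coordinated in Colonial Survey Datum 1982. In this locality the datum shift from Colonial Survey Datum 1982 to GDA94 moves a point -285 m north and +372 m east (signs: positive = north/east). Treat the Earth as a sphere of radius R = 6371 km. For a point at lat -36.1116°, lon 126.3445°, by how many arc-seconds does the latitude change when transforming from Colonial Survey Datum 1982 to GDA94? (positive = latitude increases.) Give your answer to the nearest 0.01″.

On a sphere of radius R, 1 rad of latitude = R, so Δφ = ΔN / R = -285.0 / 6371000 = -4.4734e-05 rad = -9.227″.

Δφ = -9.23″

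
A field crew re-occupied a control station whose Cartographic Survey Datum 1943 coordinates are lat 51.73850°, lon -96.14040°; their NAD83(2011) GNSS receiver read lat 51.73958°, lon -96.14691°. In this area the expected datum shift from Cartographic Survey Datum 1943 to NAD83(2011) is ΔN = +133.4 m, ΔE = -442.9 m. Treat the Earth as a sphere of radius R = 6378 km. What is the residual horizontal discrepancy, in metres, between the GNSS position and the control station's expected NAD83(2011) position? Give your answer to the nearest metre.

Observed coordinate differences: Δφ = +0.00108°, Δλ = -0.00651°.
Converting to metres (1° lat = 111317 m, cos φ = 0.619252): observed ΔN = 120.2 m, observed ΔE = -448.8 m.
Subtracting the expected shift leaves a residual of 120.2 − (133.4) = -13.2 m north and -448.8 − (-442.9) = -5.9 m east.
Residual distance = √((-13.2)² + (-5.9)²) = 14.4 m.

14 m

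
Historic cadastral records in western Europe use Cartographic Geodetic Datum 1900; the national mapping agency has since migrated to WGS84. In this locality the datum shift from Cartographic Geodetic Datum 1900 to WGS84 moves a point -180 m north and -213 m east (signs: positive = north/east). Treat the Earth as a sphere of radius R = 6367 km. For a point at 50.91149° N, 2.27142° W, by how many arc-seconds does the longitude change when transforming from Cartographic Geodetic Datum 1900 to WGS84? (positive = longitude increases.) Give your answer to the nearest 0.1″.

At latitude 50.91149°, cos φ = 0.630520.
One radian of longitude at latitude φ spans R cos φ, so Δλ = ΔE / (R cos φ) = -213.0 / (6367000 × 0.630520) = -5.3057e-05 rad = -10.944″.

Δλ = -10.9″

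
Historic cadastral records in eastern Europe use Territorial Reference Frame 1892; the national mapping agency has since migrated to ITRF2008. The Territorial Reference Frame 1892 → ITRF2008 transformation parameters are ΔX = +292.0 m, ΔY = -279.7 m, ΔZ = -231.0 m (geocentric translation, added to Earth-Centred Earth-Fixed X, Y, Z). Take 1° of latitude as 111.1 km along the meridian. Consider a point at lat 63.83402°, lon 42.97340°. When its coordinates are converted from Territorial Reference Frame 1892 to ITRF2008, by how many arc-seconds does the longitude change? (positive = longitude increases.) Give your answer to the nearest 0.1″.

Δλ = -29.7″

sin φ = 0.897520, cos φ = 0.440973, sin λ = 0.681659, cos λ = 0.731670.
East component: ΔE = −sin λ·ΔX + cos λ·ΔY = −(0.681659)(292.0) + (0.731670)(-279.7) = -403.69 m.
1° of latitude spans 111100 m; at latitude φ, 1° of longitude spans that × cos φ = 48992.1 m, so Δλ = -403.69 / 48992.1 × 3600 = -29.664″.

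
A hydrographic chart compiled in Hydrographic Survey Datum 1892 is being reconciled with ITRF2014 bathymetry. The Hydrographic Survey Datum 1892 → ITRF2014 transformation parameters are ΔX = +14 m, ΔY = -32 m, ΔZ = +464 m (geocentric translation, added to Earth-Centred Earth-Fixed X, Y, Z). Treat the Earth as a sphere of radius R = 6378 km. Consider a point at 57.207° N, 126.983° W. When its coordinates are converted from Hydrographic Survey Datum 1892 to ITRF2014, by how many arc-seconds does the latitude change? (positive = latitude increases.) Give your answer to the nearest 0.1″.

sin φ = 0.840633, cos φ = 0.541606, sin λ = -0.798814, cos λ = -0.601578.
North component: ΔN = −sin φ cos λ·ΔX − sin φ sin λ·ΔY + cos φ·ΔZ = −(0.840633)(-0.601578)(14) − (0.840633)(-0.798814)(-32) + (0.541606)(464) = 236.90 m.
1° of latitude spans πR/180 = 111317 m, so Δφ = 236.90 / 111317 × 3600 = 7.661″.

Δφ = 7.7″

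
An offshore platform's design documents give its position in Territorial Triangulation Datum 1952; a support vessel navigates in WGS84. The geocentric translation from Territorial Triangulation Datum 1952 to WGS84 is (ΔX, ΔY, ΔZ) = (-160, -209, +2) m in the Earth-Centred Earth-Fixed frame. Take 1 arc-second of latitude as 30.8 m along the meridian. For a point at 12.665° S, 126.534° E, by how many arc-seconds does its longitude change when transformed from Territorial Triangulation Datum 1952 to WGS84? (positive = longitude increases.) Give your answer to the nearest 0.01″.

sin φ = -0.219250, cos φ = 0.975669, sin λ = 0.803504, cos λ = -0.595300.
East component: ΔE = −sin λ·ΔX + cos λ·ΔY = −(0.803504)(-160) + (-0.595300)(-209) = 252.98 m.
1° of latitude spans 3600 × 30.80 = 110880 m; at latitude φ, 1° of longitude spans that × cos φ = 108182.1 m, so Δλ = 252.98 / 108182.1 × 3600 = 8.418″.

Δλ = 8.42″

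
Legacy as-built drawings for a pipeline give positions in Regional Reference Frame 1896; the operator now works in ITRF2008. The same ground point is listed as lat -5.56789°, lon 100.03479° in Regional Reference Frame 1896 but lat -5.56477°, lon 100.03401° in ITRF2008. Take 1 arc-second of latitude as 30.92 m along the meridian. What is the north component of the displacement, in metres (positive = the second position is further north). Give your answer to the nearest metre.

Δφ = -5.56477° − -5.56789° = +0.00312°; Δλ = 100.03401° − 100.03479° = -0.00078°.
1° of latitude = 3600 × 30.92 = 111312 m.
ΔN = Δφ × 111312 = 347.3 m; ΔE = Δλ × 111312 × cos(-5.56789°) = -0.00078 × 111312 × 0.995282 = -86.4 m.

ΔN = 347 m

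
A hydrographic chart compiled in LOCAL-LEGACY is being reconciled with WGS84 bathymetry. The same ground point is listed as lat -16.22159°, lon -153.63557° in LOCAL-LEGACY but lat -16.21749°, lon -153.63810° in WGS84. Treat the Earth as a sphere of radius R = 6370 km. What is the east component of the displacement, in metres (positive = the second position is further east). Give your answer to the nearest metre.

ΔE = -270 m

Δφ = -16.21749° − -16.22159° = +0.00410°; Δλ = -153.63810° − -153.63557° = -0.00253°.
1° along a meridian = πR/180 = 111177 m.
ΔN = Δφ × 111177 = 455.8 m; ΔE = Δλ × 111177 × cos(-16.22159°) = -0.00253 × 111177 × 0.960188 = -270.1 m.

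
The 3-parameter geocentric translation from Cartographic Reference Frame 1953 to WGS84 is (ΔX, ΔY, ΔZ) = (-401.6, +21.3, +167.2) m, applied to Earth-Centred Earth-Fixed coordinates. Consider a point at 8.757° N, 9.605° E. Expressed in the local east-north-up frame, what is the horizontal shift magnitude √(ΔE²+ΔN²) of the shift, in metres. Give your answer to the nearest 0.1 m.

At φ = 8.757°, λ = 9.605°: sin φ = 0.152244, cos φ = 0.988343, sin λ = 0.166855, cos λ = 0.985981.
ΔE = −sin λ·ΔX + cos λ·ΔY = −(0.166855)·(-401.6) + (0.985981)·(21.3) = 88.01 m.
ΔN = −sin φ cos λ·ΔX − sin φ sin λ·ΔY + cos φ·ΔZ = −(0.152244)(0.985981)(-401.6) − (0.152244)(0.166855)(21.3) + (0.988343)(167.2) = 224.99 m.
Horizontal magnitude = √(ΔE² + ΔN²) = √(88.01² + 224.99²) = 241.59 m.

241.6 m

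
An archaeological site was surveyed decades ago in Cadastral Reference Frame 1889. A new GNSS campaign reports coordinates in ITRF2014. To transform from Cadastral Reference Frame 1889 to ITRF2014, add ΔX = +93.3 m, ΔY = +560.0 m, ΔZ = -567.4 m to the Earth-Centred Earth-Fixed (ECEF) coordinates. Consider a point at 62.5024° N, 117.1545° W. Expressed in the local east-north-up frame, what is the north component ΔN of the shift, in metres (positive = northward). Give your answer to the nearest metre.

At φ = 62.5024°, λ = -117.1545°: sin φ = 0.887030, cos φ = 0.461711, sin λ = -0.889779, cos λ = -0.456391.
ΔN = −sin φ cos λ·ΔX − sin φ sin λ·ΔY + cos φ·ΔZ = −(0.887030)(-0.456391)(93.3) − (0.887030)(-0.889779)(560.0) + (0.461711)(-567.4) = 217.78 m.

ΔN = 218 m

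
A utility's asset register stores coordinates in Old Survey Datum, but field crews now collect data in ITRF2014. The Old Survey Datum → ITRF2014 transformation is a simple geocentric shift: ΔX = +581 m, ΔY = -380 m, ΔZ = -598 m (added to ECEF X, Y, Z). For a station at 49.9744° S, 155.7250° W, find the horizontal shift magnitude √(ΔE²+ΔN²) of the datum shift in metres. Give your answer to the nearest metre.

890 m

The local east axis at (φ, λ) is (−sin λ, cos λ, 0), so ΔE = −sin(-155.7250°)·581 + cos(-155.7250°)·(-380) = 585.26 m.
The local north axis is (−sin φ cos λ, −sin φ sin λ, cos φ), giving ΔN = -405.568 + 119.630 − 384.592 = -670.53 m.
Horizontal magnitude = √(ΔE² + ΔN²) = √(585.26² + (-670.53)²) = 890.02 m.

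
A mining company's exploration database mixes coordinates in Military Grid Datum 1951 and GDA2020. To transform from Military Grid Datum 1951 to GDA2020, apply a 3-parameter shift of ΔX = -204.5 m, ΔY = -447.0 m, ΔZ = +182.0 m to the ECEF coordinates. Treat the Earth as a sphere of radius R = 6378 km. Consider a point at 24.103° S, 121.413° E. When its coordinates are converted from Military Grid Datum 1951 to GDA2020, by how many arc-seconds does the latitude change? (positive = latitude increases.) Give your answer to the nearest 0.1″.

sin φ = -0.408378, cos φ = 0.912813, sin λ = 0.853433, cos λ = -0.521203.
North component: ΔN = −sin φ cos λ·ΔX − sin φ sin λ·ΔY + cos φ·ΔZ = −(-0.408378)(-0.521203)(-204.5) − (-0.408378)(0.853433)(-447.0) + (0.912813)(182.0) = 53.87 m.
1° of latitude spans πR/180 = 111317 m, so Δφ = 53.87 / 111317 × 3600 = 1.742″.

Δφ = 1.7″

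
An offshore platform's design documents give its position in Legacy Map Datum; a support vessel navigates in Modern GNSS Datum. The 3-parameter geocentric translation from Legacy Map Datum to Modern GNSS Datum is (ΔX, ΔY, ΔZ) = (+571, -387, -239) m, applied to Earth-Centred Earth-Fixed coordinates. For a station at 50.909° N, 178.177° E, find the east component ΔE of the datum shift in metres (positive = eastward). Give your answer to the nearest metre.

ΔE = 369 m

The local east axis at (φ, λ) is (−sin λ, cos λ, 0), so ΔE = −sin(178.177°)·571 + cos(178.177°)·(-387) = 368.64 m.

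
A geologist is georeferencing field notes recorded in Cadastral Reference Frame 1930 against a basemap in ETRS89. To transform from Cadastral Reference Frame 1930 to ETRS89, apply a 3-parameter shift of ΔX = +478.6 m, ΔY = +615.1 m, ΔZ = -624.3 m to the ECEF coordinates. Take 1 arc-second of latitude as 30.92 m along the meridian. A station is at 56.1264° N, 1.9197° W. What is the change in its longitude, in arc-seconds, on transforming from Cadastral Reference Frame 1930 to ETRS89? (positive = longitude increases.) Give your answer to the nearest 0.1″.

Δλ = 36.6″

sin φ = 0.830269, cos φ = 0.557363, sin λ = -0.033499, cos λ = 0.999439.
East component: ΔE = −sin λ·ΔX + cos λ·ΔY = −(-0.033499)(478.6) + (0.999439)(615.1) = 630.79 m.
1° of latitude spans 3600 × 30.92 = 111312 m; at latitude φ, 1° of longitude spans that × cos φ = 62041.1 m, so Δλ = 630.79 / 62041.1 × 3600 = 36.602″.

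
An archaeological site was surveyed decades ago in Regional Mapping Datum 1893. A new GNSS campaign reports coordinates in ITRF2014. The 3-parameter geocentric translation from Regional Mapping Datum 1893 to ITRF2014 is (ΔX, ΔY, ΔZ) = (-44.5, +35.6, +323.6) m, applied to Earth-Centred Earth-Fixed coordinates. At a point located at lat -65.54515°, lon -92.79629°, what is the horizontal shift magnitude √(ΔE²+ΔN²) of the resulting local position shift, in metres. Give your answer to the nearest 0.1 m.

113.4 m

At φ = -65.54515°, λ = -92.79629°: sin φ = -0.910288, cos φ = 0.413976, sin λ = -0.998809, cos λ = -0.048785.
ΔE = −sin λ·ΔX + cos λ·ΔY = −(-0.998809)·(-44.5) + (-0.048785)·(35.6) = -46.18 m.
ΔN = −sin φ cos λ·ΔX − sin φ sin λ·ΔY + cos φ·ΔZ = −(-0.910288)(-0.048785)(-44.5) − (-0.910288)(-0.998809)(35.6) + (0.413976)(323.6) = 103.57 m.
Horizontal magnitude = √(ΔE² + ΔN²) = √((-46.18)² + 103.57²) = 113.40 m.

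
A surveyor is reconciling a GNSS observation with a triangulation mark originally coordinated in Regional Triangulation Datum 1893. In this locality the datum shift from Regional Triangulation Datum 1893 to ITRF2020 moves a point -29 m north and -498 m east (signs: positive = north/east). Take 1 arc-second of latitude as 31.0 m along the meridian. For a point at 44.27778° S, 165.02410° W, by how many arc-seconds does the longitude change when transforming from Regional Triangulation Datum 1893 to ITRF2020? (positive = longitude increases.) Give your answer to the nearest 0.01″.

At latitude -44.27778°, cos φ = 0.715964.
1″ of longitude at this latitude = 31.00 × cos φ = 22.1949 m, so Δλ = -498.0 / 22.1949 = -22.438″.

Δλ = -22.44″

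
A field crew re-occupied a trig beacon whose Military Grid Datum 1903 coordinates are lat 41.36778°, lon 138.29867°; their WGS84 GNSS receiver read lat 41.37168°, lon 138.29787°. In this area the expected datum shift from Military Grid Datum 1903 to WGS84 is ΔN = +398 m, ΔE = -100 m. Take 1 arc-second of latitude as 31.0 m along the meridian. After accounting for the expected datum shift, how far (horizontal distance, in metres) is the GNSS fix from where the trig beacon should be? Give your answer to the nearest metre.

50 m

Observed coordinate differences: Δφ = +0.00390°, Δλ = -0.00080°.
Converting to metres (1° lat = 111600 m, cos φ = 0.750483): observed ΔN = 435.2 m, observed ΔE = -67.0 m.
Subtracting the expected shift leaves a residual of 435.2 − (398) = 37.2 m north and -67.0 − (-100) = 33.0 m east.
Residual distance = √(37.2² + 33.0²) = 49.8 m.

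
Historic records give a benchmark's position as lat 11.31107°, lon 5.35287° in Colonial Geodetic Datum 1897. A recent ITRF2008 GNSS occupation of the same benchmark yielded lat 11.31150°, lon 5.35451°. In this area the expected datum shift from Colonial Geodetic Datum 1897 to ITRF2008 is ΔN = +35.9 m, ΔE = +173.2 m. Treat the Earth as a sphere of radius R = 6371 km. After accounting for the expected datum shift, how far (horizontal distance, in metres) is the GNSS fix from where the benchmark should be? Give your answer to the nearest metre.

Observed coordinate differences: Δφ = +0.00043°, Δλ = +0.00164°.
Converting to metres (1° lat = 111195 m, cos φ = 0.980577): observed ΔN = 47.8 m, observed ΔE = 178.8 m.
Subtracting the expected shift leaves a residual of 47.8 − (35.9) = 11.9 m north and 178.8 − (173.2) = 5.6 m east.
Residual distance = √(11.9² + 5.6²) = 13.2 m.

13 m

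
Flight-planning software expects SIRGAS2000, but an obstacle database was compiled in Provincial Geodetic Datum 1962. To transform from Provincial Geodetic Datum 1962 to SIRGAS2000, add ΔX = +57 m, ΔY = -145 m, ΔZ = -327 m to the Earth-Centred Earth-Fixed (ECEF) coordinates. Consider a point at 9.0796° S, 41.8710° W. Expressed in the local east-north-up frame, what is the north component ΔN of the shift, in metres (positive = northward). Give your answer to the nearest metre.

ΔN = -301 m

The local north axis is (−sin φ cos λ, −sin φ sin λ, cos φ), giving ΔN = 6.698 + 15.273 − 322.903 = -300.93 m.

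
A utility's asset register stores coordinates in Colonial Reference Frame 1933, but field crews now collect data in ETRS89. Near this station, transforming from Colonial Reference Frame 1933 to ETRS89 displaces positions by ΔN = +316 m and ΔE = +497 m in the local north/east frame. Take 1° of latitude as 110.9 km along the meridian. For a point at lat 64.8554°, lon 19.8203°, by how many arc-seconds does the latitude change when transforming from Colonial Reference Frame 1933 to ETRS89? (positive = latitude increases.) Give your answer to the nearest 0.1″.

Δφ = 10.3″

1° of latitude = 110.9 km, so Δφ = 316.0 / 110900 = 0.0028494° = 10.258″.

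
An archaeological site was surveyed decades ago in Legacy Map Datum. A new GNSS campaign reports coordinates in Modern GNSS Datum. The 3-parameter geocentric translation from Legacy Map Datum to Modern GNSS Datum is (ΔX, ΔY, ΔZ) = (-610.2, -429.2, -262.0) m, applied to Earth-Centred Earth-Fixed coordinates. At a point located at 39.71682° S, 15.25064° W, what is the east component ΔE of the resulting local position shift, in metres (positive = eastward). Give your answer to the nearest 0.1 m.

The local east axis at (φ, λ) is (−sin λ, cos λ, 0), so ΔE = −sin(-15.25064°)·(-610.2) + cos(-15.25064°)·(-429.2) = -574.59 m.

ΔE = -574.6 m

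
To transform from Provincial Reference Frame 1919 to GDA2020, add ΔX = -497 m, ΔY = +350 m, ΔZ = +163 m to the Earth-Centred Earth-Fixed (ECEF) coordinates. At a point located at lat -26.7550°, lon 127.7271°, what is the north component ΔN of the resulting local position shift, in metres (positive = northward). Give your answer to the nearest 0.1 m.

ΔN = 407.1 m

The local north axis is (−sin φ cos λ, −sin φ sin λ, cos φ), giving ΔN = 136.905 + 124.621 + 145.549 = 407.08 m.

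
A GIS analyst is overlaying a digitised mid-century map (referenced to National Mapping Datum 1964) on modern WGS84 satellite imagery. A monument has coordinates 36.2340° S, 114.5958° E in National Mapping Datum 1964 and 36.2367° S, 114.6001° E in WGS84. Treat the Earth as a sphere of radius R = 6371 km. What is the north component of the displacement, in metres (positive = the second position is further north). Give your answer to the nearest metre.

Δφ = -36.2367° − -36.2340° = -0.0027°; Δλ = 114.6001° − 114.5958° = +0.0043°.
1° along a meridian = πR/180 = 111195 m.
ΔN = Δφ × 111195 = -300.2 m; ΔE = Δλ × 111195 × cos(-36.2340°) = +0.0043 × 111195 × 0.806610 = 385.7 m.

ΔN = -300 m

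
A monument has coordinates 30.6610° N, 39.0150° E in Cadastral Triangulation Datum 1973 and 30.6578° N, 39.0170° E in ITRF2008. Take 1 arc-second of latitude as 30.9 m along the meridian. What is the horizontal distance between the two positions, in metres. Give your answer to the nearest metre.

404 m

Δφ = 30.6578° − 30.6610° = -0.0032°; Δλ = 39.0170° − 39.0150° = +0.0020°.
1° of latitude = 3600 × 30.90 = 111240 m.
ΔN = Δφ × 111240 = -356.0 m; ΔE = Δλ × 111240 × cos(30.6610°) = +0.0020 × 111240 × 0.860200 = 191.4 m.
Distance = √(ΔE² + ΔN²) = √(191.4² + (-356.0)²) = 404.2 m.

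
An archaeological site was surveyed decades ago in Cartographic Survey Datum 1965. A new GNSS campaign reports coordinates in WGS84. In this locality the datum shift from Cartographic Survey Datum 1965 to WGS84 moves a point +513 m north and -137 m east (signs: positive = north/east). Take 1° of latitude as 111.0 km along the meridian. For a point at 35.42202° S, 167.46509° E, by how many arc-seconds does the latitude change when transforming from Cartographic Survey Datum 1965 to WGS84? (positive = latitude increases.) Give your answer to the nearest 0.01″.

1° of latitude = 111.0 km, so Δφ = 513.0 / 111000 = 0.0046216° = 16.638″.

Δφ = 16.64″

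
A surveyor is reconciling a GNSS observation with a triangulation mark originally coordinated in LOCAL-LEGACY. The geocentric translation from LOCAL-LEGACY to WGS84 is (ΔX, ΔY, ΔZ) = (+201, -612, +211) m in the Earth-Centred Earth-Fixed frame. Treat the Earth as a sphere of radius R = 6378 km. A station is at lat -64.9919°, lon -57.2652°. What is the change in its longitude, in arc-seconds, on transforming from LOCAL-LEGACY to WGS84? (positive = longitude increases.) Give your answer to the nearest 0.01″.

sin φ = -0.906248, cos φ = 0.422746, sin λ = -0.841182, cos λ = 0.540751.
East component: ΔE = −sin λ·ΔX + cos λ·ΔY = −(-0.841182)(201) + (0.540751)(-612) = -161.86 m.
1° of latitude spans πR/180 = 111317 m; at latitude φ, 1° of longitude spans that × cos φ = 47058.9 m, so Δλ = -161.86 / 47058.9 × 3600 = -12.382″.

Δλ = -12.38″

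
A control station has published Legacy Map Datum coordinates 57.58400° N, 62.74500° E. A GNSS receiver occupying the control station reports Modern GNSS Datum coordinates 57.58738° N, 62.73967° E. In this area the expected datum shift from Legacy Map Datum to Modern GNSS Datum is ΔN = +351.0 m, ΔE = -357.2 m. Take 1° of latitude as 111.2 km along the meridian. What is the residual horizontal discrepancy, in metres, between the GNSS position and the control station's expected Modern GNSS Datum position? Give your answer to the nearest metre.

Observed coordinate differences: Δφ = +0.00338°, Δλ = -0.00533°.
Converting to metres (1° lat = 111200 m, cos φ = 0.536063): observed ΔN = 375.9 m, observed ΔE = -317.7 m.
Subtracting the expected shift leaves a residual of 375.9 − (351.0) = 24.9 m north and -317.7 − (-357.2) = 39.5 m east.
Residual distance = √(24.9² + 39.5²) = 46.7 m.

47 m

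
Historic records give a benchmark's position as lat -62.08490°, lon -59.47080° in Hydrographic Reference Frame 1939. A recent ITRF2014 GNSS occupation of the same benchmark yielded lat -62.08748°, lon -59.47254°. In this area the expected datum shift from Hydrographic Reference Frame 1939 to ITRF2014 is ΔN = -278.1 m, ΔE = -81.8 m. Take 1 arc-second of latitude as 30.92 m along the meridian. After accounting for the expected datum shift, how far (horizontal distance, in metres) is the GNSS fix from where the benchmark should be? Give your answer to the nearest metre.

13 m

Observed coordinate differences: Δφ = -0.00258°, Δλ = -0.00174°.
Converting to metres (1° lat = 111312 m, cos φ = 0.468163): observed ΔN = -287.2 m, observed ΔE = -90.7 m.
Subtracting the expected shift leaves a residual of -287.2 − (-278.1) = -9.1 m north and -90.7 − (-81.8) = -8.9 m east.
Residual distance = √((-9.1)² + (-8.9)²) = 12.7 m.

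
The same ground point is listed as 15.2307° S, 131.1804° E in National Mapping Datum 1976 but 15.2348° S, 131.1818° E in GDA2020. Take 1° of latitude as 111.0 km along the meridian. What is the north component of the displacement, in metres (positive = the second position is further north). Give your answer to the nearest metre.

ΔN = -455 m

Δφ = -15.2348° − -15.2307° = -0.0041°; Δλ = 131.1818° − 131.1804° = +0.0014°.
ΔN = Δφ × 111000 = -455.1 m; ΔE = Δλ × 111000 × cos(-15.2307°) = +0.0014 × 111000 × 0.964876 = 149.9 m.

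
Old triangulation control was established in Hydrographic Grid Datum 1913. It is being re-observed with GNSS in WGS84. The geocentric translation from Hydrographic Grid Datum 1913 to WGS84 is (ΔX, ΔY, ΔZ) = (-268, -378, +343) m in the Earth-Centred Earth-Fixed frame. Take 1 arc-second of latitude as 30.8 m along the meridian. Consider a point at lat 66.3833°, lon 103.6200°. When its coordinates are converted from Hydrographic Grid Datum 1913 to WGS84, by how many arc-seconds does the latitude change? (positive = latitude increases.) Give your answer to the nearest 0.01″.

Δφ = 13.51″

sin φ = 0.916246, cos φ = 0.400616, sin λ = 0.971879, cos λ = -0.235481.
North component: ΔN = −sin φ cos λ·ΔX − sin φ sin λ·ΔY + cos φ·ΔZ = −(0.916246)(-0.235481)(-268) − (0.916246)(0.971879)(-378) + (0.400616)(343) = 416.19 m.
1° of latitude spans 3600 × 30.80 = 110880 m, so Δφ = 416.19 / 110880 × 3600 = 13.513″.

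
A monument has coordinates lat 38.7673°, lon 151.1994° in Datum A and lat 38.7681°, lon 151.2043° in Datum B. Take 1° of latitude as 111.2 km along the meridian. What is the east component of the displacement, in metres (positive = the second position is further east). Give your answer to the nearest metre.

ΔE = 425 m

Δφ = 38.7681° − 38.7673° = +0.0008°; Δλ = 151.2043° − 151.1994° = +0.0049°.
ΔN = Δφ × 111200 = 89.0 m; ΔE = Δλ × 111200 × cos(38.7673°) = +0.0049 × 111200 × 0.779695 = 424.8 m.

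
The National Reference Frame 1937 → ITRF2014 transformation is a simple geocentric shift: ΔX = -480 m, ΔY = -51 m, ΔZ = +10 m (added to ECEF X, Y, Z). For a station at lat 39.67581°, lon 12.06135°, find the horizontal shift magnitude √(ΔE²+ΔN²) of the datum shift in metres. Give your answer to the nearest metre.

At φ = 39.67581°, λ = 12.06135°: sin φ = 0.638443, cos φ = 0.769669, sin λ = 0.208959, cos λ = 0.977924.
ΔE = −sin λ·ΔX + cos λ·ΔY = −(0.208959)·(-480) + (0.977924)·(-51) = 50.43 m.
ΔN = −sin φ cos λ·ΔX − sin φ sin λ·ΔY + cos φ·ΔZ = −(0.638443)(0.977924)(-480) − (0.638443)(0.208959)(-51) + (0.769669)(10) = 314.19 m.
Horizontal magnitude = √(ΔE² + ΔN²) = √(50.43² + 314.19²) = 318.21 m.

318 m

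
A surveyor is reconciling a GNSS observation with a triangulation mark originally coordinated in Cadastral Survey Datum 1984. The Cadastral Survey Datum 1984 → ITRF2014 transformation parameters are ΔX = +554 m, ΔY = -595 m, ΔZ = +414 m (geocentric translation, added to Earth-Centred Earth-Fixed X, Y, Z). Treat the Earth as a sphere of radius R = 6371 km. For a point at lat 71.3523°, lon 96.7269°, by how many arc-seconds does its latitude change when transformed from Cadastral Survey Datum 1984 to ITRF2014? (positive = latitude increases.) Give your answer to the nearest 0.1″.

sin φ = 0.947503, cos φ = 0.319748, sin λ = 0.993116, cos λ = -0.117137.
North component: ΔN = −sin φ cos λ·ΔX − sin φ sin λ·ΔY + cos φ·ΔZ = −(0.947503)(-0.117137)(554) − (0.947503)(0.993116)(-595) + (0.319748)(414) = 753.75 m.
1° of latitude spans πR/180 = 111195 m, so Δφ = 753.75 / 111195 × 3600 = 24.403″.

Δφ = 24.4″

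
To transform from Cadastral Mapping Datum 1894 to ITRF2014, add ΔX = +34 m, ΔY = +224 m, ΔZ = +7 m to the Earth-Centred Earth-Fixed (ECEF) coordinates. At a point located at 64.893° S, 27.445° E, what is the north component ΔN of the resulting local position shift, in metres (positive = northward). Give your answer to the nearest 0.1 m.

ΔN = 123.8 m

At φ = -64.893°, λ = 27.445°: sin φ = -0.905517, cos φ = 0.424310, sin λ = 0.460897, cos λ = 0.887454.
ΔN = −sin φ cos λ·ΔX − sin φ sin λ·ΔY + cos φ·ΔZ = −(-0.905517)(0.887454)(34) − (-0.905517)(0.460897)(224) + (0.424310)(7) = 123.78 m.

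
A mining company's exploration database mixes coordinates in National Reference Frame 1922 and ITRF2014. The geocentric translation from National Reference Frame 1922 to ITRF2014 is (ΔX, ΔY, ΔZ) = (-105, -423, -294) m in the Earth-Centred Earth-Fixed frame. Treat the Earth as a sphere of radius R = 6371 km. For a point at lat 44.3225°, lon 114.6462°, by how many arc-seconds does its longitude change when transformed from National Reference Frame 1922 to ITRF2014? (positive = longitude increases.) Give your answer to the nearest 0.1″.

Δλ = 12.3″

sin φ = 0.698696, cos φ = 0.715418, sin λ = 0.908900, cos λ = -0.417014.
East component: ΔE = −sin λ·ΔX + cos λ·ΔY = −(0.908900)(-105) + (-0.417014)(-423) = 271.83 m.
1° of latitude spans πR/180 = 111195 m; at latitude φ, 1° of longitude spans that × cos φ = 79550.9 m, so Δλ = 271.83 / 79550.9 × 3600 = 12.301″.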